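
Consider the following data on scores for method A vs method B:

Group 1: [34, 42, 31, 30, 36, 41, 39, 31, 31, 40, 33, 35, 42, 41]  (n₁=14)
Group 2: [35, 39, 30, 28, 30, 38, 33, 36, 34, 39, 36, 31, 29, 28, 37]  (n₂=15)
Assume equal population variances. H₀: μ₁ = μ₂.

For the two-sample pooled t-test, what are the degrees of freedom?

df = n₁ + n₂ − 2 = 14 + 15 − 2 = 27

degrees of freedom = 27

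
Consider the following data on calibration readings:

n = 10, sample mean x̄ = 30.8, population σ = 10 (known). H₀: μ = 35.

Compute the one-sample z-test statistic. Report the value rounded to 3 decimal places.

test statistic = -1.328

SE = σ/√n = 10/√10 = 3.1623
z = (x̄−μ₀)/SE = (30.8−35)/3.1623 = -1.3282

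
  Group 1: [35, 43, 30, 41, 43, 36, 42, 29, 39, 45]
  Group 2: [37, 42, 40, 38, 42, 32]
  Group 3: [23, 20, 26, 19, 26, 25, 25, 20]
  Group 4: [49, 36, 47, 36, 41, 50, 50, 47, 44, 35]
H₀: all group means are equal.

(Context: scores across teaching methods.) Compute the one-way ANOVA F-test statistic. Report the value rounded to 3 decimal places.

test statistic = 26.912

Group means [38.30, 38.50, 23.00, 43.50], grand mean 36.265
SSB = Σnᵢ(x̄ᵢ−x̄)² = 2002.518; SSW = ΣΣ(x−x̄ᵢ)² = 744.100
MSB = 2002.518/3 = 667.5059; MSW = 744.100/30 = 24.8033
F = MSB/MSW = 26.9119
df = (3, 30)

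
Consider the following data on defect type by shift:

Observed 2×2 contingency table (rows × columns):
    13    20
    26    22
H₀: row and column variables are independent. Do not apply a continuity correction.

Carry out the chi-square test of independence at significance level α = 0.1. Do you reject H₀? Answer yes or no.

Row totals [33, 48], col totals [39, 42], n=81
χ² = (13−15.89)²/15.89 + (20−17.11)²/17.11 + (26−23.11)²/23.11 + (22−24.89)²/24.89 = 1.7094
df = 1
p-value (upper-tail) = 0.19106
At α=0.1: p ≥ α → fail to reject H₀

reject H₀: no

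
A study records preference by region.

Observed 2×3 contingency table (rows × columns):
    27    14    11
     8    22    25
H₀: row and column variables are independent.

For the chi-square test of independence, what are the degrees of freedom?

df = (r−1)(c−1) = (2−1)·(3−1) = 2

degrees of freedom = 2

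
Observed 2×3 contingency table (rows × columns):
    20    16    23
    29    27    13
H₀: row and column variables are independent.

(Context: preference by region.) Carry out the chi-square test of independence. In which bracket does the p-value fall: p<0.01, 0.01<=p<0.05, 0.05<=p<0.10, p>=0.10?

Row totals [59, 69], col totals [49, 43, 36], n=128
χ² = (20−22.59)²/22.59 + (16−19.82)²/19.82 + (23−16.59)²/16.59 + (29−26.41)²/26.41 + (27−23.18)²/23.18 + (13−19.41)²/19.41 = 6.5032
df = 2
p-value (upper-tail) = 0.03871
→ bracket: 0.01<=p<0.05

p-value bracket: 0.01<=p<0.05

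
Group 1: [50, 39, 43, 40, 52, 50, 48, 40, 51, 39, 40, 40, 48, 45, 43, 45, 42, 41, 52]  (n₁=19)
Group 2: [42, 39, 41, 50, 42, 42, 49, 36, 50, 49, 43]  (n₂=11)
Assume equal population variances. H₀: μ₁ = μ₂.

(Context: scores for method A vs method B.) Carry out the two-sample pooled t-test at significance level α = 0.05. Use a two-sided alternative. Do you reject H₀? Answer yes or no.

x̄₁=44.632, s₁=4.740, n₁=19
x̄₂=43.909, s₂=4.826, n₂=11
s_p² = [18·4.740² + 10·4.826²]/28 = 22.7618
SE = √(s_p²·(1/19+1/11)) = 1.8076
t = (44.632−43.909)/1.8076 = 0.3997
df = 28
p-value (two-sided) = 0.69241
At α=0.05: p ≥ α → fail to reject H₀

reject H₀: no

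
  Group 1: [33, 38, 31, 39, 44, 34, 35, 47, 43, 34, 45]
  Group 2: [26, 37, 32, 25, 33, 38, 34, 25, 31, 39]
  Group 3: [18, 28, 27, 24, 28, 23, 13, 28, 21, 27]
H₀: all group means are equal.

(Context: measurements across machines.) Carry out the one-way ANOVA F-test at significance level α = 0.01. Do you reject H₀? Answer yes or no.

Group means [38.45, 32.00, 23.70], grand mean 31.613
SSB = Σnᵢ(x̄ᵢ−x̄)² = 1142.528; SSW = ΣΣ(x−x̄ᵢ)² = 786.827
MSB = 1142.528/2 = 571.2638; MSW = 786.827/28 = 28.1010
F = MSB/MSW = 20.3290
df = (2, 28)
p-value (upper-tail) = 0.00000
At α=0.01: p < α → reject H₀

reject H₀: yes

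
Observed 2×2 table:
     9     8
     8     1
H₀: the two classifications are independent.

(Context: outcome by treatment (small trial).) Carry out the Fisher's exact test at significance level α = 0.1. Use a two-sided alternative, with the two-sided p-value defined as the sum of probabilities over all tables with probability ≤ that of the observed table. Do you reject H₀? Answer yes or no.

Margins: r₁=17, r₂=9, c₁=17, c₂=9, n=26
p_obs = C(17,9)·C(9,8)/C(26,17); sum pmf over tables with pmf ≤ p_obs
p-value (two-sided) = 0.09770
At α=0.1: p < α → reject H₀

reject H₀: yes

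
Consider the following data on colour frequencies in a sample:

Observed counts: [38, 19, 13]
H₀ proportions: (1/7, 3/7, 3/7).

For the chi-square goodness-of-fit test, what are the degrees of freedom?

df = k − 1 = 3 − 1 = 2

degrees of freedom = 2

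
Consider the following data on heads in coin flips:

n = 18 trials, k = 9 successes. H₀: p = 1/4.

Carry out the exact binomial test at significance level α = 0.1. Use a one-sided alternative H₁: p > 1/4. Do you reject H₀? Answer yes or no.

Exact binomial: n=18, k=9, p₀=1/4=0.2500
P(X≥9) from Σ C(n,i)·p₀^i·(1−p₀)^(n−i)
p-value (one-sided, H₁ greater) = 0.01935
At α=0.1: p < α → reject H₀

reject H₀: yes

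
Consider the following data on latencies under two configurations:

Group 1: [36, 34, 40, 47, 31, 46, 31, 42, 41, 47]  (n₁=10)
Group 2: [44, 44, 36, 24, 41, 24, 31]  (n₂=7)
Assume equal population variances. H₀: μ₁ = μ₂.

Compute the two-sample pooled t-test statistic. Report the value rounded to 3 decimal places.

test statistic = 1.284

x̄₁=39.500, s₁=6.241, n₁=10
x̄₂=34.857, s₂=8.726, n₂=7
s_p² = [9·6.241² + 6·8.726²]/15 = 53.8238
SE = √(s_p²·(1/10+1/7)) = 3.6155
t = (39.500−34.857)/3.6155 = 1.2842
df = 15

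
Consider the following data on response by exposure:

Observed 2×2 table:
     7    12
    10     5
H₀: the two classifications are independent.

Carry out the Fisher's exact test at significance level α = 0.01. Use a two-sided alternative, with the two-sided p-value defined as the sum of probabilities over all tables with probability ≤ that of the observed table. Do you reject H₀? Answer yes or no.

reject H₀: no

Margins: r₁=19, r₂=15, c₁=17, c₂=17, n=34
p_obs = C(19,7)·C(15,10)/C(34,17); sum pmf over tables with pmf ≤ p_obs
p-value (two-sided) = 0.16632
At α=0.01: p ≥ α → fail to reject H₀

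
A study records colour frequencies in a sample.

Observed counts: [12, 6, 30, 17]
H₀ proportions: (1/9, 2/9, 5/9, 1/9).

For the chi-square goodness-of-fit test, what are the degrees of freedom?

df = k − 1 = 4 − 1 = 3

degrees of freedom = 3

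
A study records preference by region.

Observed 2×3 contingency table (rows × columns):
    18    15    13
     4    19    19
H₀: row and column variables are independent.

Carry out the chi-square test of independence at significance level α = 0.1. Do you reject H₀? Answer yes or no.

reject H₀: yes

Row totals [46, 42], col totals [22, 34, 32], n=88
χ² = (18−11.50)²/11.50 + (15−17.77)²/17.77 + (13−16.73)²/16.73 + (4−10.50)²/10.50 + (19−16.23)²/16.23 + (19−15.27)²/15.27 = 10.3442
df = 2
p-value (upper-tail) = 0.00567
At α=0.1: p < α → reject H₀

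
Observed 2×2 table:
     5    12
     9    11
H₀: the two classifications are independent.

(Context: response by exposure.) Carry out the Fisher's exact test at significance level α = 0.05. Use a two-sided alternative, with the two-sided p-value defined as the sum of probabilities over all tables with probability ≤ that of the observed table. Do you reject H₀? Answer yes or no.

Margins: r₁=17, r₂=20, c₁=14, c₂=23, n=37
p_obs = C(17,5)·C(20,9)/C(37,14); sum pmf over tables with pmf ≤ p_obs
p-value (two-sided) = 0.49786
At α=0.05: p ≥ α → fail to reject H₀

reject H₀: no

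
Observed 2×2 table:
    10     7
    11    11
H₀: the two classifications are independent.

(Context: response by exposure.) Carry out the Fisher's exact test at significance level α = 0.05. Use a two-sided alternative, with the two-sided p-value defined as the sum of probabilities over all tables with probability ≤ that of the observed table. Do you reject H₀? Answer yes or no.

reject H₀: no

Margins: r₁=17, r₂=22, c₁=21, c₂=18, n=39
p_obs = C(17,10)·C(22,11)/C(39,21); sum pmf over tables with pmf ≤ p_obs
p-value (two-sided) = 0.74791
At α=0.05: p ≥ α → fail to reject H₀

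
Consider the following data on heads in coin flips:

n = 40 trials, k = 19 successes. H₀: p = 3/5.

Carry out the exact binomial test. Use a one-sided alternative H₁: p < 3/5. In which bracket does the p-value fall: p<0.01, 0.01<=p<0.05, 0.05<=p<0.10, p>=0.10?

Exact binomial: n=40, k=19, p₀=3/5=0.6000
P(X≤19) from Σ C(n,i)·p₀^i·(1−p₀)^(n−i)
p-value (one-sided, H₁ less) = 0.07435
→ bracket: 0.05<=p<0.10

p-value bracket: 0.05<=p<0.10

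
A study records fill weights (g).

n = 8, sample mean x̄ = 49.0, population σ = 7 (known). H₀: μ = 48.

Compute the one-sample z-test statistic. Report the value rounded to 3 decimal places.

test statistic = 0.404

SE = σ/√n = 7/√8 = 2.4749
z = (x̄−μ₀)/SE = (49.0−48)/2.4749 = 0.4041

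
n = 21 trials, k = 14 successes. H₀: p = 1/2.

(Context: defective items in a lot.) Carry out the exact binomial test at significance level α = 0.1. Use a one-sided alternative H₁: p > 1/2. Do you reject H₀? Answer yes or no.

Exact binomial: n=21, k=14, p₀=1/2=0.5000
P(X≥14) from Σ C(n,i)·p₀^i·(1−p₀)^(n−i)
p-value (one-sided, H₁ greater) = 0.09462
At α=0.1: p < α → reject H₀

reject H₀: yes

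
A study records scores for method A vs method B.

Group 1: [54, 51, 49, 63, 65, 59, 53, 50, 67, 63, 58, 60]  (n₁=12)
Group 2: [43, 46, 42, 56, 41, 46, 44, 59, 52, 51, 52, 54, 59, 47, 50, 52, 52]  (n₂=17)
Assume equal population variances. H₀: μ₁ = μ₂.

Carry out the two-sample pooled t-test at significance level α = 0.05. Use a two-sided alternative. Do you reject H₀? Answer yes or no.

reject H₀: yes

x̄₁=57.667, s₁=6.169, n₁=12
x̄₂=49.765, s₂=5.596, n₂=17
s_p² = [11·6.169² + 16·5.596²]/27 = 34.0639
SE = √(s_p²·(1/12+1/17)) = 2.2005
t = (57.667−49.765)/2.2005 = 3.5909
df = 27
p-value (two-sided) = 0.00129
At α=0.05: p < α → reject H₀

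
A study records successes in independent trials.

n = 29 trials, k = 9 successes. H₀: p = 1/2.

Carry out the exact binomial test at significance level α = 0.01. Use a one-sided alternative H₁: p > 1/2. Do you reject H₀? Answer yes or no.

reject H₀: no

Exact binomial: n=29, k=9, p₀=1/2=0.5000
P(X≥9) from Σ C(n,i)·p₀^i·(1−p₀)^(n−i)
p-value (one-sided, H₁ greater) = 0.98794
At α=0.01: p ≥ α → fail to reject H₀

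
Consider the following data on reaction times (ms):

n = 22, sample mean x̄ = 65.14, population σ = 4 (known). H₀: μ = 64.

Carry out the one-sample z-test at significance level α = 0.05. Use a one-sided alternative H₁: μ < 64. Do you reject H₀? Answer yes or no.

reject H₀: no

SE = σ/√n = 4/√22 = 0.8528
z = (x̄−μ₀)/SE = (65.14−64)/0.8528 = 1.3368
p-value (one-sided, H₁ less) = 0.90935
At α=0.05: p ≥ α → fail to reject H₀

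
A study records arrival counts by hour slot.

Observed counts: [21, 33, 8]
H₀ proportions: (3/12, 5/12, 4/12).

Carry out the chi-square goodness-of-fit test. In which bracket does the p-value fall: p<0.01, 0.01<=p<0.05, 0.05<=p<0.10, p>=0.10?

n = 62; E_i = n·p_i = [15.50, 25.83, 20.67]
χ² = (21−15.50)²/15.50 + (33−25.83)²/25.83 + (8−20.67)²/20.67 = 11.7032
df = 2
p-value (upper-tail) = 0.00288
→ bracket: p<0.01

p-value bracket: p<0.01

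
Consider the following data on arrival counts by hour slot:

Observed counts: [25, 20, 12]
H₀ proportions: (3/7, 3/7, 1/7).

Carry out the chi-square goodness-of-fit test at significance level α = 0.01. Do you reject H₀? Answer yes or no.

reject H₀: no

n = 57; E_i = n·p_i = [24.43, 24.43, 8.14]
χ² = (25−24.43)²/24.43 + (20−24.43)²/24.43 + (12−8.14)²/8.14 = 2.6433
df = 2
p-value (upper-tail) = 0.26670
At α=0.01: p ≥ α → fail to reject H₀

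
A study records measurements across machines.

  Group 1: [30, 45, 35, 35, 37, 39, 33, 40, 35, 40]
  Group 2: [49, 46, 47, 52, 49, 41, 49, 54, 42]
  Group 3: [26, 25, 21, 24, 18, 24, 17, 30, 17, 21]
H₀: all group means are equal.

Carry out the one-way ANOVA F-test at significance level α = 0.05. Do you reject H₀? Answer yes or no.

reject H₀: yes

Group means [36.90, 47.67, 22.30], grand mean 35.207
SSB = Σnᵢ(x̄ᵢ−x̄)² = 3091.759; SSW = ΣΣ(x−x̄ᵢ)² = 471.000
MSB = 3091.759/2 = 1545.8793; MSW = 471.000/26 = 18.1154
F = MSB/MSW = 85.3352
df = (2, 26)
p-value (upper-tail) = 0.00000
At α=0.05: p < α → reject H₀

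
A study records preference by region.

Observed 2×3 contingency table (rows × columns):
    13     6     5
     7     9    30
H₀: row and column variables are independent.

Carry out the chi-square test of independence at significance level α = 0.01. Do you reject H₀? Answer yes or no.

reject H₀: yes

Row totals [24, 46], col totals [20, 15, 35], n=70
χ² = (13−6.86)²/6.86 + (6−5.14)²/5.14 + (5−12.00)²/12.00 + (7−13.14)²/13.14 + (9−9.86)²/9.86 + (30−23.00)²/23.00 = 14.8053
df = 2
p-value (upper-tail) = 0.00061
At α=0.01: p < α → reject H₀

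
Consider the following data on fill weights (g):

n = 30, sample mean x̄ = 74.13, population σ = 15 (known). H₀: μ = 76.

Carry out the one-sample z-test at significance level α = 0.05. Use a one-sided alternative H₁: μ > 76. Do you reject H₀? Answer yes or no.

reject H₀: no

SE = σ/√n = 15/√30 = 2.7386
z = (x̄−μ₀)/SE = (74.13−76)/2.7386 = -0.6828
p-value (one-sided, H₁ greater) = 0.75264
At α=0.05: p ≥ α → fail to reject H₀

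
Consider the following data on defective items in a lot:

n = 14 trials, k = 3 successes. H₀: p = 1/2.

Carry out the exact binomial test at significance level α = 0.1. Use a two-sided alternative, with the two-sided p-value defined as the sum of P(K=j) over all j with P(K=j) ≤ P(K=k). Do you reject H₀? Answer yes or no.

reject H₀: yes

Exact binomial: n=14, k=3, p₀=1/2=0.5000
P(X=j) = C(n,j)·p₀^j·(1−p₀)^(n−j); p = Σ P(X=j) over j with P(X=j) ≤ P(X=3)
p-value (two-sided) = 0.05737
At α=0.1: p < α → reject H₀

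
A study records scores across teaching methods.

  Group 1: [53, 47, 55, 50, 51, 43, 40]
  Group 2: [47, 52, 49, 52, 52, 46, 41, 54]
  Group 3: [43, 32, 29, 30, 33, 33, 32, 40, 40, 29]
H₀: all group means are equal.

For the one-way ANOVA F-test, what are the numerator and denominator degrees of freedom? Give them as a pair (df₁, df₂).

degrees of freedom = [2, 22]

k = 3 groups, N = 25 total
df = (k−1, N−k) = (3−1, 25−3) = (2, 22)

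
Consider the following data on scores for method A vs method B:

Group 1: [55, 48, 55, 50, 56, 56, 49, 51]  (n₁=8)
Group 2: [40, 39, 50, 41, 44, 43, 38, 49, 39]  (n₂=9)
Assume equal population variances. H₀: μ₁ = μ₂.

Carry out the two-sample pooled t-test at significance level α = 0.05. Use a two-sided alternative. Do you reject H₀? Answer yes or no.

x̄₁=52.500, s₁=3.338, n₁=8
x̄₂=42.556, s₂=4.391, n₂=9
s_p² = [7·3.338² + 8·4.391²]/15 = 15.4815
SE = √(s_p²·(1/8+1/9)) = 1.9119
t = (52.500−42.556)/1.9119 = 5.2013
df = 15
p-value (two-sided) = 0.00011
At α=0.05: p < α → reject H₀

reject H₀: yes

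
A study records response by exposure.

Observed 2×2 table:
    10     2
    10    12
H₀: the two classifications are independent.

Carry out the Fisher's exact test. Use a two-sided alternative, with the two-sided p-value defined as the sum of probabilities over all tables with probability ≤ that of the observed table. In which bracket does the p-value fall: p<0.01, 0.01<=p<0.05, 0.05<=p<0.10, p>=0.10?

p-value bracket: 0.05<=p<0.10

Margins: r₁=12, r₂=22, c₁=20, c₂=14, n=34
p_obs = C(12,10)·C(22,10)/C(34,20); sum pmf over tables with pmf ≤ p_obs
p-value (two-sided) = 0.06623
→ bracket: 0.05<=p<0.10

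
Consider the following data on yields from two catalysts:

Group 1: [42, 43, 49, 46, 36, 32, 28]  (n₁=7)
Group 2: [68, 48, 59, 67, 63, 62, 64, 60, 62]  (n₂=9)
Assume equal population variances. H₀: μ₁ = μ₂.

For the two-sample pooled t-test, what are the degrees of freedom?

degrees of freedom = 14

df = n₁ + n₂ − 2 = 7 + 9 − 2 = 14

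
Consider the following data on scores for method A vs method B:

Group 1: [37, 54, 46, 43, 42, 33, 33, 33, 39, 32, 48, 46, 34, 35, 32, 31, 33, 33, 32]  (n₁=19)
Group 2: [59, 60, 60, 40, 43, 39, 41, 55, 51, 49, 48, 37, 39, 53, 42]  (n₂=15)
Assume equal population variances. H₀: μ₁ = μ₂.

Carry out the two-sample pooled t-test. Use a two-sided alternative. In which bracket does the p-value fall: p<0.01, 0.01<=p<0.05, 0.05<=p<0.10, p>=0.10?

p-value bracket: p<0.01

x̄₁=37.684, s₁=6.799, n₁=19
x̄₂=47.733, s₂=8.233, n₂=15
s_p² = [18·6.799² + 14·8.233²]/32 = 55.6575
SE = √(s_p²·(1/19+1/15)) = 2.5768
t = (37.684−47.733)/2.5768 = -3.8999
df = 32
p-value (two-sided) = 0.00046
→ bracket: p<0.01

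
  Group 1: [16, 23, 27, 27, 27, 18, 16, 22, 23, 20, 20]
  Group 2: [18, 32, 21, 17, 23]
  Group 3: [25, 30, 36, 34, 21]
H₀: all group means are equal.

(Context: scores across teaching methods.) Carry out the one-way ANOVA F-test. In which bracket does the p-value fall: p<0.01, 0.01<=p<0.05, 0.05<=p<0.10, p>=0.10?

p-value bracket: 0.01<=p<0.05

Group means [21.73, 22.20, 29.20], grand mean 23.619
SSB = Σnᵢ(x̄ᵢ−x̄)² = 205.171; SSW = ΣΣ(x−x̄ᵢ)² = 469.782
MSB = 205.171/2 = 102.5853; MSW = 469.782/18 = 26.0990
F = MSB/MSW = 3.9306
df = (2, 18)
p-value (upper-tail) = 0.03834
→ bracket: 0.01<=p<0.05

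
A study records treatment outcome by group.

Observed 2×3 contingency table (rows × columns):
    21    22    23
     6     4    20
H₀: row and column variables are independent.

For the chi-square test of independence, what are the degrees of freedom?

df = (r−1)(c−1) = (2−1)·(3−1) = 2

degrees of freedom = 2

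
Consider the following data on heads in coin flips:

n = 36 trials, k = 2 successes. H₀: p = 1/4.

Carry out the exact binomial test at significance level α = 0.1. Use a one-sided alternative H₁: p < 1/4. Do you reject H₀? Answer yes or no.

reject H₀: yes

Exact binomial: n=36, k=2, p₀=1/4=0.2500
P(X≤2) from Σ C(n,i)·p₀^i·(1−p₀)^(n−i)
p-value (one-sided, H₁ less) = 0.00264
At α=0.1: p < α → reject H₀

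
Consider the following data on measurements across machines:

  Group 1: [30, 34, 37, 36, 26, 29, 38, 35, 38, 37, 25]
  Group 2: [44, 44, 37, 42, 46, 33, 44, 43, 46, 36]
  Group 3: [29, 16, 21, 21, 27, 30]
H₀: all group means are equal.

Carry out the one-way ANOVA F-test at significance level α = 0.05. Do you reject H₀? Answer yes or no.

reject H₀: yes

Group means [33.18, 41.50, 24.00], grand mean 34.222
SSB = Σnᵢ(x̄ᵢ−x̄)² = 1168.530; SSW = ΣΣ(x−x̄ᵢ)² = 570.136
MSB = 1168.530/2 = 584.2652; MSW = 570.136/24 = 23.7557
F = MSB/MSW = 24.5948
df = (2, 24)
p-value (upper-tail) = 0.00000
At α=0.05: p < α → reject H₀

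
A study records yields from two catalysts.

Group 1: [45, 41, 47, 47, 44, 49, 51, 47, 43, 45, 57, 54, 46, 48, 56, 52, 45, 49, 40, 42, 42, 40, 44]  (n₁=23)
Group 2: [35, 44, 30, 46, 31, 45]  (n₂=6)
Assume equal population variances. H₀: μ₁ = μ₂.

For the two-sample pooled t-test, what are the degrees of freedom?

df = n₁ + n₂ − 2 = 23 + 6 − 2 = 27

degrees of freedom = 27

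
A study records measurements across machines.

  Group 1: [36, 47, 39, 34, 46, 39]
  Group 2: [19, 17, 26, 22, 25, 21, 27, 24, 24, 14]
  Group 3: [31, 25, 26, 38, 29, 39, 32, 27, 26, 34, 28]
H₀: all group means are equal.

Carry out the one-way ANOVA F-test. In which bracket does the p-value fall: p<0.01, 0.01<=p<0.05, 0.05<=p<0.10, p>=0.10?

Group means [40.17, 21.90, 30.45], grand mean 29.444
SSB = Σnᵢ(x̄ᵢ−x̄)² = 1270.206; SSW = ΣΣ(x−x̄ᵢ)² = 530.461
MSB = 1270.206/2 = 635.1030; MSW = 530.461/24 = 22.1025
F = MSB/MSW = 28.7344
df = (2, 24)
p-value (upper-tail) = 0.00000
→ bracket: p<0.01

p-value bracket: p<0.01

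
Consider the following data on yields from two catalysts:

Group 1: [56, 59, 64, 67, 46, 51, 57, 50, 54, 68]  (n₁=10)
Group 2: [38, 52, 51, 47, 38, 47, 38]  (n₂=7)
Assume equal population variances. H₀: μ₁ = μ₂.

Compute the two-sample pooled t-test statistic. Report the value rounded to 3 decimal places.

test statistic = 3.722

x̄₁=57.200, s₁=7.376, n₁=10
x̄₂=44.429, s₂=6.294, n₂=7
s_p² = [9·7.376² + 6·6.294²]/15 = 48.4876
SE = √(s_p²·(1/10+1/7)) = 3.4316
t = (57.200−44.429)/3.4316 = 3.7218
df = 15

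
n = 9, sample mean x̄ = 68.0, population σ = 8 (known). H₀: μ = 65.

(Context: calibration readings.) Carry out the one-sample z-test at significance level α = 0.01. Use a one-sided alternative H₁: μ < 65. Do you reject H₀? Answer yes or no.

reject H₀: no

SE = σ/√n = 8/√9 = 2.6667
z = (x̄−μ₀)/SE = (68.0−65)/2.6667 = 1.1250
p-value (one-sided, H₁ less) = 0.86971
At α=0.01: p ≥ α → fail to reject H₀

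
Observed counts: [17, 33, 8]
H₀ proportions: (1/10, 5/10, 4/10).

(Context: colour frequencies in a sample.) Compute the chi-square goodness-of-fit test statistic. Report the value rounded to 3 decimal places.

n = 58; E_i = n·p_i = [5.80, 29.00, 23.20]
χ² = (17−5.80)²/5.80 + (33−29.00)²/29.00 + (8−23.20)²/23.20 = 32.1379
df = 2

test statistic = 32.138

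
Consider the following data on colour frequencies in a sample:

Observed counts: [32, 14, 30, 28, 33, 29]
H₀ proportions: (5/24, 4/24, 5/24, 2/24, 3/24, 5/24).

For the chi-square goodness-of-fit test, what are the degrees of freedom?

degrees of freedom = 5

df = k − 1 = 6 − 1 = 5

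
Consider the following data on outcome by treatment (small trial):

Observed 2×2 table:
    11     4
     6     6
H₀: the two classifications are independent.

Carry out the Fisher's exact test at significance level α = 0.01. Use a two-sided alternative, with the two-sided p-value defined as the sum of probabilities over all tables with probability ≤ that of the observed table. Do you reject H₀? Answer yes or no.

reject H₀: no

Margins: r₁=15, r₂=12, c₁=17, c₂=10, n=27
p_obs = C(15,11)·C(12,6)/C(27,17); sum pmf over tables with pmf ≤ p_obs
p-value (two-sided) = 0.25660
At α=0.01: p ≥ α → fail to reject H₀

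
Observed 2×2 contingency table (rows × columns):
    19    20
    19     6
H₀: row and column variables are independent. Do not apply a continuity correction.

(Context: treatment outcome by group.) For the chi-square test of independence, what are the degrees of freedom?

df = (r−1)(c−1) = (2−1)·(2−1) = 1

degrees of freedom = 1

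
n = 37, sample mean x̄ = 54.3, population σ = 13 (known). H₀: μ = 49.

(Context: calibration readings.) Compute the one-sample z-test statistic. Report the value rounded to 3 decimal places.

test statistic = 2.480

SE = σ/√n = 13/√37 = 2.1372
z = (x̄−μ₀)/SE = (54.3−49)/2.1372 = 2.4799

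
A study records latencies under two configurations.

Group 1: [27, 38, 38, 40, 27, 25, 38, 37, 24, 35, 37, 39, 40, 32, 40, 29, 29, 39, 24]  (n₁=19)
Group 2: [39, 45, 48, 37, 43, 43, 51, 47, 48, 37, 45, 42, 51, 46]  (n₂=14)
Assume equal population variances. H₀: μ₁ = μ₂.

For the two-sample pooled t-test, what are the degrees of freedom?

degrees of freedom = 31

df = n₁ + n₂ − 2 = 19 + 14 − 2 = 31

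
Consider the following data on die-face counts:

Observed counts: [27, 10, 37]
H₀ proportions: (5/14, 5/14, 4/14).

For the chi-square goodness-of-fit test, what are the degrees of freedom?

df = k − 1 = 3 − 1 = 2

degrees of freedom = 2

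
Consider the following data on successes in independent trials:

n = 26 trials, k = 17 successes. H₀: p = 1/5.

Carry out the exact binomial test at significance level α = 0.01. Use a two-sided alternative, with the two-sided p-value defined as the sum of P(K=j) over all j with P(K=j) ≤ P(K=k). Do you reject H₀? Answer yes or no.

Exact binomial: n=26, k=17, p₀=1/5=0.2000
P(X=j) = C(n,j)·p₀^j·(1−p₀)^(n−j); p = Σ P(X=j) over j with P(X=j) ≤ P(X=17)
p-value (two-sided) = 0.00000
At α=0.01: p < α → reject H₀

reject H₀: yes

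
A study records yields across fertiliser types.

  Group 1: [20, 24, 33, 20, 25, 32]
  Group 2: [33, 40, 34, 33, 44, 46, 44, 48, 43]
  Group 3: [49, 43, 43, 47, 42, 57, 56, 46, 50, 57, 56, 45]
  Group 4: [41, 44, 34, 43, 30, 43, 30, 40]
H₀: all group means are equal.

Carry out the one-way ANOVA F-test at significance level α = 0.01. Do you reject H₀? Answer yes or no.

Group means [25.67, 40.56, 49.25, 38.12], grand mean 40.429
SSB = Σnᵢ(x̄ᵢ−x̄)² = 2283.891; SSW = ΣΣ(x−x̄ᵢ)² = 1052.681
MSB = 2283.891/3 = 761.2970; MSW = 1052.681/31 = 33.9574
F = MSB/MSW = 22.4192
df = (3, 31)
p-value (upper-tail) = 0.00000
At α=0.01: p < α → reject H₀

reject H₀: yes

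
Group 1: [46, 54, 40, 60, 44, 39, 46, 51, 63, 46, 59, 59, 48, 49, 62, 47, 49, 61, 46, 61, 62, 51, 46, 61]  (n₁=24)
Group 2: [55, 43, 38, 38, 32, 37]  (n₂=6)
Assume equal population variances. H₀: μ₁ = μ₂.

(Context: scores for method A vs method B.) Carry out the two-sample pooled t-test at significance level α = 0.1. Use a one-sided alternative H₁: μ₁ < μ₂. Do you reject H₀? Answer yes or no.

reject H₀: no

x̄₁=52.083, s₁=7.655, n₁=24
x̄₂=40.500, s₂=7.918, n₂=6
s_p² = [23·7.655² + 5·7.918²]/28 = 59.3333
SE = √(s_p²·(1/24+1/6)) = 3.5158
t = (52.083−40.500)/3.5158 = 3.2946
df = 28
p-value (one-sided, H₁ less) = 0.99866
At α=0.1: p ≥ α → fail to reject H₀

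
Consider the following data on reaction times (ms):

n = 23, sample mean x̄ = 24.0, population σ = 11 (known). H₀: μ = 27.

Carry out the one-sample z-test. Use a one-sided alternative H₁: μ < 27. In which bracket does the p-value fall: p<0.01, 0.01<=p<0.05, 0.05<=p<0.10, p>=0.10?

p-value bracket: 0.05<=p<0.10

SE = σ/√n = 11/√23 = 2.2937
z = (x̄−μ₀)/SE = (24.0−27)/2.2937 = -1.3080
p-value (one-sided, H₁ less) = 0.09544
→ bracket: 0.05<=p<0.10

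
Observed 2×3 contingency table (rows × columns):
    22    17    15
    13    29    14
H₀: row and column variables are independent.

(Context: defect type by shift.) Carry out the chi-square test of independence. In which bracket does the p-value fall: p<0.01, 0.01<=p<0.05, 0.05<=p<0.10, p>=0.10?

p-value bracket: 0.05<=p<0.10

Row totals [54, 56], col totals [35, 46, 29], n=110
χ² = (22−17.18)²/17.18 + (17−22.58)²/22.58 + (15−14.24)²/14.24 + (13−17.82)²/17.82 + (29−23.42)²/23.42 + (14−14.76)²/14.76 = 5.4446
df = 2
p-value (upper-tail) = 0.06572
→ bracket: 0.05<=p<0.10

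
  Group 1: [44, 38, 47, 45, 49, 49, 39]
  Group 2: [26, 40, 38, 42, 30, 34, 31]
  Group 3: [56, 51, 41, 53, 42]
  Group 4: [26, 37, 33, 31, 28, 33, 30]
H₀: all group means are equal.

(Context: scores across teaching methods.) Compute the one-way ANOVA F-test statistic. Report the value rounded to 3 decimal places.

Group means [44.43, 34.43, 48.60, 31.14], grand mean 38.962
SSB = Σnᵢ(x̄ᵢ−x̄)² = 1245.476; SSW = ΣΣ(x−x̄ᵢ)² = 583.486
MSB = 1245.476/3 = 415.1586; MSW = 583.486/22 = 26.5221
F = MSB/MSW = 15.6533
df = (3, 22)

test statistic = 15.653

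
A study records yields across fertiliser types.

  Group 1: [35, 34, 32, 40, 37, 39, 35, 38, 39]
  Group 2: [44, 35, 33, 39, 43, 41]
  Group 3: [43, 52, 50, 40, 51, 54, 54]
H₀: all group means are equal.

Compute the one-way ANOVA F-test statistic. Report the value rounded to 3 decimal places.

test statistic = 18.678

Group means [36.56, 39.17, 49.14], grand mean 41.273
SSB = Σnᵢ(x̄ᵢ−x̄)² = 660.451; SSW = ΣΣ(x−x̄ᵢ)² = 335.913
MSB = 660.451/2 = 330.2255; MSW = 335.913/19 = 17.6796
F = MSB/MSW = 18.6783
df = (2, 19)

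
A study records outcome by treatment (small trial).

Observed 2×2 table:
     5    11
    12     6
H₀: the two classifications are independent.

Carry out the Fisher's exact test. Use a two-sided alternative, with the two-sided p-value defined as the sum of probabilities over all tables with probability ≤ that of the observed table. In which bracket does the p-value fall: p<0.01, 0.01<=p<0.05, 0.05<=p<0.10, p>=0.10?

Margins: r₁=16, r₂=18, c₁=17, c₂=17, n=34
p_obs = C(16,5)·C(18,12)/C(34,17); sum pmf over tables with pmf ≤ p_obs
p-value (two-sided) = 0.08441
→ bracket: 0.05<=p<0.10

p-value bracket: 0.05<=p<0.10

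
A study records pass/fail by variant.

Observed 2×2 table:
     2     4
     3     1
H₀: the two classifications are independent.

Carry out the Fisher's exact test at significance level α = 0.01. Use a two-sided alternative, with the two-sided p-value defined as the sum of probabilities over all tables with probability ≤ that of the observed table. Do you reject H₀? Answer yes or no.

Margins: r₁=6, r₂=4, c₁=5, c₂=5, n=10
p_obs = C(6,2)·C(4,3)/C(10,5); sum pmf over tables with pmf ≤ p_obs
p-value (two-sided) = 0.52381
At α=0.01: p ≥ α → fail to reject H₀

reject H₀: no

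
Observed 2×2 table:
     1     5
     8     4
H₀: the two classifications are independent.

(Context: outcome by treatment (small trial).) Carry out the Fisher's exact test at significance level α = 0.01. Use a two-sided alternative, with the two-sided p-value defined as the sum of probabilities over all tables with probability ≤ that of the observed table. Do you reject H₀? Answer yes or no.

Margins: r₁=6, r₂=12, c₁=9, c₂=9, n=18
p_obs = C(6,1)·C(12,8)/C(18,9); sum pmf over tables with pmf ≤ p_obs
p-value (two-sided) = 0.13122
At α=0.01: p ≥ α → fail to reject H₀

reject H₀: no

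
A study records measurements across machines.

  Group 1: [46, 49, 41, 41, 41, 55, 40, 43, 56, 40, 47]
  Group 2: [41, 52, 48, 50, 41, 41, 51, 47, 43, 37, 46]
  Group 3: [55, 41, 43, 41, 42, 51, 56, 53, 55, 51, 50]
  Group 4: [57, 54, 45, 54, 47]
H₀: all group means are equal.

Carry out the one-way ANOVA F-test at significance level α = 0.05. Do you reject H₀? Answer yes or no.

Group means [45.36, 45.18, 48.91, 51.40], grand mean 47.132
SSB = Σnᵢ(x̄ᵢ−x̄)² = 202.051; SSW = ΣΣ(x−x̄ᵢ)² = 1046.291
MSB = 202.051/3 = 67.3504; MSW = 1046.291/34 = 30.7733
F = MSB/MSW = 2.1886
df = (3, 34)
p-value (upper-tail) = 0.10735
At α=0.05: p ≥ α → fail to reject H₀

reject H₀: no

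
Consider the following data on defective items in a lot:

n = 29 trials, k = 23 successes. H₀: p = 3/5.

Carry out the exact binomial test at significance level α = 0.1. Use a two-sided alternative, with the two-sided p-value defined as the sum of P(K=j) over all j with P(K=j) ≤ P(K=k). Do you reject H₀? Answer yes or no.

Exact binomial: n=29, k=23, p₀=3/5=0.6000
P(X=j) = C(n,j)·p₀^j·(1−p₀)^(n−j); p = Σ P(X=j) over j with P(X=j) ≤ P(X=23)
p-value (two-sided) = 0.03681
At α=0.1: p < α → reject H₀

reject H₀: yes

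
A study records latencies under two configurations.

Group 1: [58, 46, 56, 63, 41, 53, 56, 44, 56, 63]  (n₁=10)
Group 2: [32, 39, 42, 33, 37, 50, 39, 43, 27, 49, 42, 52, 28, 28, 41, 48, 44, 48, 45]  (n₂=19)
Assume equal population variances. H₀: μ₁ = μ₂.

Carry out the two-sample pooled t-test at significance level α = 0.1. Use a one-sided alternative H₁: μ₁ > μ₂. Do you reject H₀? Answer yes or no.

x̄₁=53.600, s₁=7.619, n₁=10
x̄₂=40.368, s₂=7.783, n₂=19
s_p² = [9·7.619² + 18·7.783²]/27 = 59.7341
SE = √(s_p²·(1/10+1/19)) = 3.0195
t = (53.600−40.368)/3.0195 = 4.3821
df = 27
p-value (one-sided, H₁ greater) = 0.00008
At α=0.1: p < α → reject H₀

reject H₀: yes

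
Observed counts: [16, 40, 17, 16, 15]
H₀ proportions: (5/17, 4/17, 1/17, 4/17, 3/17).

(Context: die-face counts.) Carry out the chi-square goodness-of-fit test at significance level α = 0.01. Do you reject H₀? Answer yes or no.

reject H₀: yes

n = 104; E_i = n·p_i = [30.59, 24.47, 6.12, 24.47, 18.35]
χ² = (16−30.59)²/30.59 + (40−24.47)²/24.47 + (17−6.12)²/6.12 + (16−24.47)²/24.47 + (15−18.35)²/18.35 = 39.7154
df = 4
p-value (upper-tail) = 0.00000
At α=0.01: p < α → reject H₀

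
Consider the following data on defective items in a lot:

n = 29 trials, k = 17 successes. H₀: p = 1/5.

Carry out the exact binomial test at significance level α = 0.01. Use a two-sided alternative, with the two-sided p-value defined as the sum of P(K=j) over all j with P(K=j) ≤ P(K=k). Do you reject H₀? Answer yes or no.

Exact binomial: n=29, k=17, p₀=1/5=0.2000
P(X=j) = C(n,j)·p₀^j·(1−p₀)^(n−j); p = Σ P(X=j) over j with P(X=j) ≤ P(X=17)
p-value (two-sided) = 0.00001
At α=0.01: p < α → reject H₀

reject H₀: yes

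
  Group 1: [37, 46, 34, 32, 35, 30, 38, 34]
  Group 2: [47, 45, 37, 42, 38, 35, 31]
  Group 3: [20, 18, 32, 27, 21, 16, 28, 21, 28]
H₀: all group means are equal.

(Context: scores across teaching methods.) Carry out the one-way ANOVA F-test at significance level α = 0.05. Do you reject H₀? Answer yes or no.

reject H₀: yes

Group means [35.75, 39.29, 23.44], grand mean 32.167
SSB = Σnᵢ(x̄ᵢ−x̄)² = 1142.183; SSW = ΣΣ(x−x̄ᵢ)² = 595.151
MSB = 1142.183/2 = 571.0913; MSW = 595.151/21 = 28.3405
F = MSB/MSW = 20.1511
df = (2, 21)
p-value (upper-tail) = 0.00001
At α=0.05: p < α → reject H₀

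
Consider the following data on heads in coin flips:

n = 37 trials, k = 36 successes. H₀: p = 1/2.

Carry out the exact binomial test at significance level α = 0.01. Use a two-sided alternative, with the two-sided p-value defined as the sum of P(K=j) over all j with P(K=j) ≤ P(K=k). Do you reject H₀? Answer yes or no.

Exact binomial: n=37, k=36, p₀=1/2=0.5000
P(X=j) = C(n,j)·p₀^j·(1−p₀)^(n−j); p = Σ P(X=j) over j with P(X=j) ≤ P(X=36)
p-value (two-sided) = 0.00000
At α=0.01: p < α → reject H₀

reject H₀: yes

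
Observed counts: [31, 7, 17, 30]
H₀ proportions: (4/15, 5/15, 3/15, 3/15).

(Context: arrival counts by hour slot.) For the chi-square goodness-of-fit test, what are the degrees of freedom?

df = k − 1 = 4 − 1 = 3

degrees of freedom = 3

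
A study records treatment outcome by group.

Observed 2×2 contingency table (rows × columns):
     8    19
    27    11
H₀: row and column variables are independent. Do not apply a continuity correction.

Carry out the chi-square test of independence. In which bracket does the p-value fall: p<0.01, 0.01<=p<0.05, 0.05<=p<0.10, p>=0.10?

p-value bracket: p<0.01

Row totals [27, 38], col totals [35, 30], n=65
χ² = (8−14.54)²/14.54 + (19−12.46)²/12.46 + (27−20.46)²/20.46 + (11−17.54)²/17.54 = 10.8982
df = 1
p-value (upper-tail) = 0.00096
→ bracket: p<0.01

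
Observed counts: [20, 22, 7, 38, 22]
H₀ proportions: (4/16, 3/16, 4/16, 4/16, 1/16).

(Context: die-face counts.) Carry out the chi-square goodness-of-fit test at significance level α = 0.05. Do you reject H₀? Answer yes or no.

reject H₀: yes

n = 109; E_i = n·p_i = [27.25, 20.44, 27.25, 27.25, 6.81]
χ² = (20−27.25)²/27.25 + (22−20.44)²/20.44 + (7−27.25)²/27.25 + (38−27.25)²/27.25 + (22−6.81)²/6.81 = 55.1957
df = 4
p-value (upper-tail) = 0.00000
At α=0.05: p < α → reject H₀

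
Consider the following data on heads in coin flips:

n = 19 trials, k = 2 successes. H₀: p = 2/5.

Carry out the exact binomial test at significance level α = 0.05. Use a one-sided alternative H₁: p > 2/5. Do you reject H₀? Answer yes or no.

Exact binomial: n=19, k=2, p₀=2/5=0.4000
P(X≥2) from Σ C(n,i)·p₀^i·(1−p₀)^(n−i)
p-value (one-sided, H₁ greater) = 0.99917
At α=0.05: p ≥ α → fail to reject H₀

reject H₀: no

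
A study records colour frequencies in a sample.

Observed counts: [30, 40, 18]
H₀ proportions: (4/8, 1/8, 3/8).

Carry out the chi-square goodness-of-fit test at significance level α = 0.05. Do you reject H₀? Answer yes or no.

reject H₀: yes

n = 88; E_i = n·p_i = [44.00, 11.00, 33.00]
χ² = (30−44.00)²/44.00 + (40−11.00)²/11.00 + (18−33.00)²/33.00 = 87.7273
df = 2
p-value (upper-tail) = 0.00000
At α=0.05: p < α → reject H₀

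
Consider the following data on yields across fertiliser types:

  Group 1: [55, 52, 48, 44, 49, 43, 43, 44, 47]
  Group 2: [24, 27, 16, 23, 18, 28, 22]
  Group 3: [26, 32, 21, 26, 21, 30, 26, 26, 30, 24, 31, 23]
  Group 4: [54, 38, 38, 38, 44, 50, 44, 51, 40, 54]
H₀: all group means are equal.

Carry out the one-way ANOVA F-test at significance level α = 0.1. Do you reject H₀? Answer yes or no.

reject H₀: yes

Group means [47.22, 22.57, 26.33, 45.10], grand mean 35.526
SSB = Σnᵢ(x̄ᵢ−x̄)² = 4336.637; SSW = ΣΣ(x−x̄ᵢ)² = 810.837
MSB = 4336.637/3 = 1445.5457; MSW = 810.837/34 = 23.8481
F = MSB/MSW = 60.6146
df = (3, 34)
p-value (upper-tail) = 0.00000
At α=0.1: p < α → reject H₀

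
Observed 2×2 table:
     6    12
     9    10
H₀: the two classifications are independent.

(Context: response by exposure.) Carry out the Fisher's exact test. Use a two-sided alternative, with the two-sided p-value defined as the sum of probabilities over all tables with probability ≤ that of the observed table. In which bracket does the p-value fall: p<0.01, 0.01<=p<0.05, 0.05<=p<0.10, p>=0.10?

Margins: r₁=18, r₂=19, c₁=15, c₂=22, n=37
p_obs = C(18,6)·C(19,9)/C(37,15); sum pmf over tables with pmf ≤ p_obs
p-value (two-sided) = 0.50768
→ bracket: p>=0.10

p-value bracket: p>=0.10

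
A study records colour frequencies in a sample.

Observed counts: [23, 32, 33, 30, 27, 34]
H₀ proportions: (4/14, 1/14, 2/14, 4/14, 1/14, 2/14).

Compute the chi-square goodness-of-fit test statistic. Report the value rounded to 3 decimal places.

test statistic = 73.841

n = 179; E_i = n·p_i = [51.14, 12.79, 25.57, 51.14, 12.79, 25.57]
χ² = (23−51.14)²/51.14 + (32−12.79)²/12.79 + (33−25.57)²/25.57 + (30−51.14)²/51.14 + (27−12.79)²/12.79 + (34−25.57)²/25.57 = 73.8408
df = 5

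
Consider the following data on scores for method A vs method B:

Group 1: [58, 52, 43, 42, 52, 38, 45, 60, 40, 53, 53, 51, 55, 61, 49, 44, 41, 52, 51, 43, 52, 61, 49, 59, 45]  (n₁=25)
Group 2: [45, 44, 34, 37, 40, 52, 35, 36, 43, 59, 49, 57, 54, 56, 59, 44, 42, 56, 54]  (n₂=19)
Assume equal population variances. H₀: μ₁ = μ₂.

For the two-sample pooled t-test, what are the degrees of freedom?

degrees of freedom = 42

df = n₁ + n₂ − 2 = 25 + 19 − 2 = 42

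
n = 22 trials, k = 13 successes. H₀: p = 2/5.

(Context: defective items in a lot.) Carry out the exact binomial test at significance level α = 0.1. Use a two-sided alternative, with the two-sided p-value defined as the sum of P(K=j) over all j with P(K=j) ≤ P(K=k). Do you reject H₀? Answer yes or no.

Exact binomial: n=22, k=13, p₀=2/5=0.4000
P(X=j) = C(n,j)·p₀^j·(1−p₀)^(n−j); p = Σ P(X=j) over j with P(X=j) ≤ P(X=13)
p-value (two-sided) = 0.08169
At α=0.1: p < α → reject H₀

reject H₀: yes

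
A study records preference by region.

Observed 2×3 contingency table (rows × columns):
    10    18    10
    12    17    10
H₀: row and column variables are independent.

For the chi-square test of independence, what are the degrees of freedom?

degrees of freedom = 2

df = (r−1)(c−1) = (2−1)·(3−1) = 2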